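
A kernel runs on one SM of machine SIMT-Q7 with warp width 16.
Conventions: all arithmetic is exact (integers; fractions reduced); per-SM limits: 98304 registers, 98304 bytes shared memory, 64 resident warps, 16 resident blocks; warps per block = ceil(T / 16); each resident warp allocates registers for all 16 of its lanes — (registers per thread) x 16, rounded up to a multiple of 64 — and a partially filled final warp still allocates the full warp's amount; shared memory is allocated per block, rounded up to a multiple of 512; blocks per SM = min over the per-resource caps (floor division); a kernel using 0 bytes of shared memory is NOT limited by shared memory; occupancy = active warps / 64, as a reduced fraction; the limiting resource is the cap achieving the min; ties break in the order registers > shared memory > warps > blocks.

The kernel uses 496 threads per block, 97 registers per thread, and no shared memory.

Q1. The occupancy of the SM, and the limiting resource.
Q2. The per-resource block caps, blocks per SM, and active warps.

Answer: occupancy 31/64, limited by registers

registers: 1 block
shared memory: no limit (kernel uses none)
warps: 2 blocks
blocks: 16 blocks

Answer: 1 block, 31 active warps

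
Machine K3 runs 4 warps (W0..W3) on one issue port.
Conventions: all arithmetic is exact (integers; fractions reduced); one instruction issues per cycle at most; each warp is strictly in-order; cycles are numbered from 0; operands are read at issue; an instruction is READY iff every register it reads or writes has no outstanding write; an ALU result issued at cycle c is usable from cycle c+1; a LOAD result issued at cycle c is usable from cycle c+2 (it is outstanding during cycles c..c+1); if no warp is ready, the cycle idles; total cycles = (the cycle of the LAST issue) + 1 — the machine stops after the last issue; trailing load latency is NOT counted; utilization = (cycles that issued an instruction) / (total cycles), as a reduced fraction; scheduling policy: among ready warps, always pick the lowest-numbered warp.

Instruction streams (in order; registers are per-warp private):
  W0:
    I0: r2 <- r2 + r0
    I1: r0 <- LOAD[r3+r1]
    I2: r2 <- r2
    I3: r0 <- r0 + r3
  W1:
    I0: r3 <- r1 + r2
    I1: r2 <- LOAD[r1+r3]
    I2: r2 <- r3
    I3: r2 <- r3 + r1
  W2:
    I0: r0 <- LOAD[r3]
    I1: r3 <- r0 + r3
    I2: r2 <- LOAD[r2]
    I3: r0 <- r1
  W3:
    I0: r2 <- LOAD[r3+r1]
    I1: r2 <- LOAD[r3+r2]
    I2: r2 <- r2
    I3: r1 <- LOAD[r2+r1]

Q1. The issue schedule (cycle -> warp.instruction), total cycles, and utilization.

cycle 0: W0.I0
cycle 1: W0.I1
cycle 2: W0.I2
cycle 3: W0.I3
cycle 4: W1.I0
cycle 5: W1.I1
cycle 6: W2.I0
cycle 7: W1.I2
cycle 8: W1.I3
cycle 9: W2.I1
cycle 10: W2.I2
cycle 11: W2.I3
cycle 12: W3.I0
cycle 13: idle
cycle 14: W3.I1
cycle 15: idle
cycle 16: W3.I2
cycle 17: W3.I3

Answer: 18 cycles, utilization 8/9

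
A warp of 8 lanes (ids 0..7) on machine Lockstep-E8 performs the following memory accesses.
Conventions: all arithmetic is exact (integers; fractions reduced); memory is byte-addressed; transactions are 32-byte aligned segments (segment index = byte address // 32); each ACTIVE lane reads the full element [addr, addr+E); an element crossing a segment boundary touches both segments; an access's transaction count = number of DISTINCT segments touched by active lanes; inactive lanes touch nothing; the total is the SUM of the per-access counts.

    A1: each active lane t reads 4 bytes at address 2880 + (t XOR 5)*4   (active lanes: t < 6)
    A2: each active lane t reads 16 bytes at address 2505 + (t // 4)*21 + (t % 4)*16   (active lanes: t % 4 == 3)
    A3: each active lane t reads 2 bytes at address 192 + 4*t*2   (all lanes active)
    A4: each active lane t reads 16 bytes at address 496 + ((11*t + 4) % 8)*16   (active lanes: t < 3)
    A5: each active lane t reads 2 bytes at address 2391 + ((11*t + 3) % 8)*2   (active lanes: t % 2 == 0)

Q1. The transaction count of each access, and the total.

A1: 1 transaction
A2: 2 transactions
A3: 2 transactions
A4: 3 transactions
A5: 2 transactions

Answer: 1,2,2,3,2; total 10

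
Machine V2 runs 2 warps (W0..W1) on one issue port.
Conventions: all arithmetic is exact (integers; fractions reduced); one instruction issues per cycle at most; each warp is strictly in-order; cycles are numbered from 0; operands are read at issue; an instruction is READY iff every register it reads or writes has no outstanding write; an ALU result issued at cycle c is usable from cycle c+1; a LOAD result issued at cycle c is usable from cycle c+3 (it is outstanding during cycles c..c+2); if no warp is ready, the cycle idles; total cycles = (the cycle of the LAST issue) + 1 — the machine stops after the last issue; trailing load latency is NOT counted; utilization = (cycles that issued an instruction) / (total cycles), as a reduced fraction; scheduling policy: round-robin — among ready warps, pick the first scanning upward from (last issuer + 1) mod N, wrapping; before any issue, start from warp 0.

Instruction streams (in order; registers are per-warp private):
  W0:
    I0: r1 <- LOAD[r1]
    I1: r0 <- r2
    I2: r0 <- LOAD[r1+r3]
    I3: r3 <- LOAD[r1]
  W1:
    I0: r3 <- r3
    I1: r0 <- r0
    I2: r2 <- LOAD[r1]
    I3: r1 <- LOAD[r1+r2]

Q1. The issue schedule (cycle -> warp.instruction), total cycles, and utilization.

cycle 0: W0.I0
cycle 1: W1.I0
cycle 2: W0.I1
cycle 3: W1.I1
cycle 4: W0.I2
cycle 5: W1.I2
cycle 6: W0.I3
cycle 7: idle
cycle 8: W1.I3

Answer: 9 cycles, utilization 8/9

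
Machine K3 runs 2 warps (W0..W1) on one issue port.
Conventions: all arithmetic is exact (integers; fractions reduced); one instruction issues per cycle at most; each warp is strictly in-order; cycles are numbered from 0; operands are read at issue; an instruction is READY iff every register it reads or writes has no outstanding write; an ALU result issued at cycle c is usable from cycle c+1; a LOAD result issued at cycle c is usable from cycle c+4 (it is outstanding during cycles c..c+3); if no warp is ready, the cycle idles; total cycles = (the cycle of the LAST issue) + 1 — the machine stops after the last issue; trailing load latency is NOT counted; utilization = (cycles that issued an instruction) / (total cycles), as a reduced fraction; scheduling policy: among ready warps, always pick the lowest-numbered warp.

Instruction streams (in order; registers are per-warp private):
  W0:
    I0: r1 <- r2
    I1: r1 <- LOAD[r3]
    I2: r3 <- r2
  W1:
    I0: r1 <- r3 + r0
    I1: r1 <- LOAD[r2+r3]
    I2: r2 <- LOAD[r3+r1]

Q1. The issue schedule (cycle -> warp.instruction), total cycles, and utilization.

cycle 0: W0.I0
cycle 1: W0.I1
cycle 2: W0.I2
cycle 3: W1.I0
cycle 4: W1.I1
cycle 5: idle
cycle 6: idle
cycle 7: idle
cycle 8: W1.I2

Answer: 9 cycles, utilization 2/3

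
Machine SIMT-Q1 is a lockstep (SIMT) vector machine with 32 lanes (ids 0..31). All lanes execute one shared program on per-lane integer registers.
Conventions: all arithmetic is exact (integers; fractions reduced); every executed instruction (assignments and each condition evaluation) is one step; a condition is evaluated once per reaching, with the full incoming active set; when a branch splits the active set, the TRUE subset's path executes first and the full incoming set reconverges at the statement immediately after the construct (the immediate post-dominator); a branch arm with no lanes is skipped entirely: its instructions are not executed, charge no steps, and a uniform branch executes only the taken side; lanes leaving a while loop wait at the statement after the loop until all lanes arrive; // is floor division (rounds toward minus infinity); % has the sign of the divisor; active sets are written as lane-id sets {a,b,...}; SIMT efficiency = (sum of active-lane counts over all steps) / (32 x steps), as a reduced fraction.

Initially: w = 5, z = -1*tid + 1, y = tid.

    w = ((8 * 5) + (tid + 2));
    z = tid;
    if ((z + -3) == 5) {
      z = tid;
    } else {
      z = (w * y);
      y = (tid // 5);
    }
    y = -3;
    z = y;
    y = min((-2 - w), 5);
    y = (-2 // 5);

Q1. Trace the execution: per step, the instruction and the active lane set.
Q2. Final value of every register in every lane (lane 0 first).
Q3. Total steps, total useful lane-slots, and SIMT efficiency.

step 0: w <- ((8 * 5) + (tid + 2))   {0,1,2,3,4,5,6,7,8,9,10,11,12,13,14,15,16,17,18,19,20,21,22,23,24,25,26,27,28,29,30,31}
step 1: z <- tid                     {0,1,2,3,4,5,6,7,8,9,10,11,12,13,14,15,16,17,18,19,20,21,22,23,24,25,26,27,28,29,30,31}
step 2: eval ((z + -3) == 5)         {0,1,2,3,4,5,6,7,8,9,10,11,12,13,14,15,16,17,18,19,20,21,22,23,24,25,26,27,28,29,30,31}
step 3: z <- tid                     {8}
step 4: z <- (w * y)                 {0,1,2,3,4,5,6,7,9,10,11,12,13,14,15,16,17,18,19,20,21,22,23,24,25,26,27,28,29,30,31}
step 5: y <- (tid // 5)              {0,1,2,3,4,5,6,7,9,10,11,12,13,14,15,16,17,18,19,20,21,22,23,24,25,26,27,28,29,30,31}
step 6: y <- -3                      {0,1,2,3,4,5,6,7,8,9,10,11,12,13,14,15,16,17,18,19,20,21,22,23,24,25,26,27,28,29,30,31}
step 7: z <- y                       {0,1,2,3,4,5,6,7,8,9,10,11,12,13,14,15,16,17,18,19,20,21,22,23,24,25,26,27,28,29,30,31}
step 8: y <- min((-2 - w), 5)        {0,1,2,3,4,5,6,7,8,9,10,11,12,13,14,15,16,17,18,19,20,21,22,23,24,25,26,27,28,29,30,31}
step 9: y <- (-2 // 5)               {0,1,2,3,4,5,6,7,8,9,10,11,12,13,14,15,16,17,18,19,20,21,22,23,24,25,26,27,28,29,30,31}

Answer: 10 steps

w: 42,43,44,45,46,47,48,49,50,51,52,53,54,55,56,57,58,59,60,61,62,63,64,65,66,67,68,69,70,71,72,73
z: -3,-3,-3,-3,-3,-3,-3,-3,-3,-3,-3,-3,-3,-3,-3,-3,-3,-3,-3,-3,-3,-3,-3,-3,-3,-3,-3,-3,-3,-3,-3,-3
y: -1,-1,-1,-1,-1,-1,-1,-1,-1,-1,-1,-1,-1,-1,-1,-1,-1,-1,-1,-1,-1,-1,-1,-1,-1,-1,-1,-1,-1,-1,-1,-1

steps = 10; useful = 287; efficiency = 287/320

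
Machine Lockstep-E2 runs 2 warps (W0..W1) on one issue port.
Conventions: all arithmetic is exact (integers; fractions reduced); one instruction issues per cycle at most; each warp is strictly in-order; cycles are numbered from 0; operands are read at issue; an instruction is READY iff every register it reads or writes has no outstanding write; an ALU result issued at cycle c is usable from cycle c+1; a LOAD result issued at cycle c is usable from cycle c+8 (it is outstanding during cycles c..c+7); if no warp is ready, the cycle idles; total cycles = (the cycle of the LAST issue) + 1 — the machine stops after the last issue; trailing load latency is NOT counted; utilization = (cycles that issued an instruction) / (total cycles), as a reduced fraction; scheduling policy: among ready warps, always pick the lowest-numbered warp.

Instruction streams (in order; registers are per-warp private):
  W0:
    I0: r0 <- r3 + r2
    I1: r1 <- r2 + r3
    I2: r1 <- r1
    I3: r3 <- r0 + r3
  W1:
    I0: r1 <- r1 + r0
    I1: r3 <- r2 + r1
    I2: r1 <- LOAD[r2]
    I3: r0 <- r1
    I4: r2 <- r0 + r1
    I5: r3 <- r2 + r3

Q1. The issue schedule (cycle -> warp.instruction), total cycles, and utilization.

cycle 0: W0.I0
cycle 1: W0.I1
cycle 2: W0.I2
cycle 3: W0.I3
cycle 4: W1.I0
cycle 5: W1.I1
cycle 6: W1.I2
cycle 7: idle
cycle 8: idle
cycle 9: idle
cycle 10: idle
cycle 11: idle
cycle 12: idle
cycle 13: idle
cycle 14: W1.I3
cycle 15: W1.I4
cycle 16: W1.I5

Answer: 17 cycles, utilization 10/17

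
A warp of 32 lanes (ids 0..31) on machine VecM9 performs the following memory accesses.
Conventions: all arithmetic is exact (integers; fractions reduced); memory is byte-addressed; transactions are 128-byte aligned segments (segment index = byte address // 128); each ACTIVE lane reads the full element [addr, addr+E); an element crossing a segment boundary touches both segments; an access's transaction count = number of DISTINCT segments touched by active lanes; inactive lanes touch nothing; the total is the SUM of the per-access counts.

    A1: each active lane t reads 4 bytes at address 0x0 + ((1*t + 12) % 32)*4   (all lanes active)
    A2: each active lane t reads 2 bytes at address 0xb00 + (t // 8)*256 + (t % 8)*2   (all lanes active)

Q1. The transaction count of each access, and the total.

A1: 1 transaction
A2: 4 transactions

Answer: 1,4; total 5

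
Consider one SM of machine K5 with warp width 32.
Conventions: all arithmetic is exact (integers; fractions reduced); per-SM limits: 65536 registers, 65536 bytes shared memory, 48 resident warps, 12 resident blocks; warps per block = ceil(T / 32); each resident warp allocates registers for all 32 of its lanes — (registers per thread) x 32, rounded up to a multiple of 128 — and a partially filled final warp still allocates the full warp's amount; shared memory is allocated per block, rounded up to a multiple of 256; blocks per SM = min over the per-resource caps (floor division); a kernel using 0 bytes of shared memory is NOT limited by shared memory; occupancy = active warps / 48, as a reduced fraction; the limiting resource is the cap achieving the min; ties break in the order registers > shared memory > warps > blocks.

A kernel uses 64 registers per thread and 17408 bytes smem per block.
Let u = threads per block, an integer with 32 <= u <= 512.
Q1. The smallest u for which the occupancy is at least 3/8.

Answer: u = 161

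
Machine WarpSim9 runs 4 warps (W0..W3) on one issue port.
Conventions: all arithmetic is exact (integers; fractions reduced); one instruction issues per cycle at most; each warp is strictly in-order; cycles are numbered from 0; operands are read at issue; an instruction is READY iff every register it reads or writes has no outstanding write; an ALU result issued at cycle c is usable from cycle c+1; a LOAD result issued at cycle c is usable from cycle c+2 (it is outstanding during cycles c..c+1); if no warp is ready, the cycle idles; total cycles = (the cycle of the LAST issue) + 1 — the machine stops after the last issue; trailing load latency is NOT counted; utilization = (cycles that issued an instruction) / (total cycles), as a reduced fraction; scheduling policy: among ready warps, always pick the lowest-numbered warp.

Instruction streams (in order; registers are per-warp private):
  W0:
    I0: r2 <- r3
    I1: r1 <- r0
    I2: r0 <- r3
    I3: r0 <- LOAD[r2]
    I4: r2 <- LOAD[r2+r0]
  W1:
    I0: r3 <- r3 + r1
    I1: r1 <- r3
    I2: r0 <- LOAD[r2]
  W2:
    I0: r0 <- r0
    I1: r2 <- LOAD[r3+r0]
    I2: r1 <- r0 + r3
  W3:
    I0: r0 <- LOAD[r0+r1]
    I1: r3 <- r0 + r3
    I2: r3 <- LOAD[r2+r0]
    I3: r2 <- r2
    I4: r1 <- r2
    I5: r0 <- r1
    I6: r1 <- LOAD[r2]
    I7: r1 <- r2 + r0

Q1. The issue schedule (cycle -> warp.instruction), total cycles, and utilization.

cycle 0: W0.I0
cycle 1: W0.I1
cycle 2: W0.I2
cycle 3: W0.I3
cycle 4: W1.I0
cycle 5: W0.I4
cycle 6: W1.I1
cycle 7: W1.I2
cycle 8: W2.I0
cycle 9: W2.I1
cycle 10: W2.I2
cycle 11: W3.I0
cycle 12: idle
cycle 13: W3.I1
cycle 14: W3.I2
cycle 15: W3.I3
cycle 16: W3.I4
cycle 17: W3.I5
cycle 18: W3.I6
cycle 19: idle
cycle 20: W3.I7

Answer: 21 cycles, utilization 19/21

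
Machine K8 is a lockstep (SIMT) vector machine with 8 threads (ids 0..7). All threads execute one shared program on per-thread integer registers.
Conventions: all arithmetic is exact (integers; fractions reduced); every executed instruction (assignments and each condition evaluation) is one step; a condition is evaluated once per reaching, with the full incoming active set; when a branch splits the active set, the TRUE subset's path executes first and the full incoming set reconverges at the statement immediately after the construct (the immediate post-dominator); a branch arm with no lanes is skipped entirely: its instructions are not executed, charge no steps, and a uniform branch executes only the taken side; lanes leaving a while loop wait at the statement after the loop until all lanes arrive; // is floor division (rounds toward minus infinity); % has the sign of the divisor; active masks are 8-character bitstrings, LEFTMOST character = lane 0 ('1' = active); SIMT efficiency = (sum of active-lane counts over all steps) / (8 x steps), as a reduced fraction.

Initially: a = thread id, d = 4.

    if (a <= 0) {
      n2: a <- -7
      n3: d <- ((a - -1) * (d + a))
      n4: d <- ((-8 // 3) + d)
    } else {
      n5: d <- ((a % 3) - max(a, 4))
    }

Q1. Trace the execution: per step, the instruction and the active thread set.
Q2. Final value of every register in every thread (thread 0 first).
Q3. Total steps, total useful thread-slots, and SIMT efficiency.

step 0: eval (a <= 0)                11111111
step 1: a <- -7                      10000000
step 2: d <- ((a - -1) * (d + a))    10000000
step 3: d <- ((-8 // 3) + d)         10000000
step 4: d <- ((a % 3) - max(a, 4))   01111111

Answer: 5 steps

a: -7,1,2,3,4,5,6,7
d: 15,-3,-2,-4,-3,-3,-6,-6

steps = 5; useful = 18; efficiency = 18/40 = 9/20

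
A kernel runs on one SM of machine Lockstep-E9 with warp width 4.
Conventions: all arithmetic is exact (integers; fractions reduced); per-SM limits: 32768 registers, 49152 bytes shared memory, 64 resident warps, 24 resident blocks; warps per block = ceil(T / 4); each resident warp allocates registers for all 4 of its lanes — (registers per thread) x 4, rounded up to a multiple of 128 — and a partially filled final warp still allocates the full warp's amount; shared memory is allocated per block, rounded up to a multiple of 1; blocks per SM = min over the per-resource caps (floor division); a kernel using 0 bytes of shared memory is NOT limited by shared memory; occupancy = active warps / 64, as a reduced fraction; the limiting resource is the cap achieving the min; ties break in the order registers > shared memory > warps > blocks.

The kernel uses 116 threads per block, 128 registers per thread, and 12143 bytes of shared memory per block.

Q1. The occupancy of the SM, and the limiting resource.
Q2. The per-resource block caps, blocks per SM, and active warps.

Answer: occupancy 29/32, limited by registers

registers: 2 blocks
shared memory: 4 blocks
warps: 2 blocks
blocks: 24 blocks

Answer: 2 blocks, 58 active warps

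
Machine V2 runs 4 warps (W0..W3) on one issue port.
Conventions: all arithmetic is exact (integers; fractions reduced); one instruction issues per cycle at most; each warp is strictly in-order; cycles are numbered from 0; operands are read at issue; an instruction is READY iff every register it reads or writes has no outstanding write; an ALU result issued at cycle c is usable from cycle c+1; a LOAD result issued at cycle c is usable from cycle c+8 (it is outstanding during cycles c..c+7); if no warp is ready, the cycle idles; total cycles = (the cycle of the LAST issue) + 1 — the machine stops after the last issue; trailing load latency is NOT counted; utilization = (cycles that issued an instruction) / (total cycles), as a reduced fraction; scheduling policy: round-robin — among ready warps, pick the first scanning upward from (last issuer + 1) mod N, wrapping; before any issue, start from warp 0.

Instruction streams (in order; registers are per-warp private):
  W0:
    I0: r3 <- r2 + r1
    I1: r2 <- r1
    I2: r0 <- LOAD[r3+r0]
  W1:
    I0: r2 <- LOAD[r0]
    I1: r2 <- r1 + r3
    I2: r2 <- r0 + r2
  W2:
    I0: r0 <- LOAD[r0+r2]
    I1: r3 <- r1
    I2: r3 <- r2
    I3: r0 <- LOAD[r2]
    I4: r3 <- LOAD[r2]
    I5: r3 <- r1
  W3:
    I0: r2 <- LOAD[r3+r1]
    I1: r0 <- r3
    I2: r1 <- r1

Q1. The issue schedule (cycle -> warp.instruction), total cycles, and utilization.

cycle 0: W0.I0
cycle 1: W1.I0
cycle 2: W2.I0
cycle 3: W3.I0
cycle 4: W0.I1
cycle 5: W2.I1
cycle 6: W3.I1
cycle 7: W0.I2
cycle 8: W2.I2
cycle 9: W3.I2
cycle 10: W1.I1
cycle 11: W2.I3
cycle 12: W1.I2
cycle 13: W2.I4
cycle 14: idle
cycle 15: idle
cycle 16: idle
cycle 17: idle
cycle 18: idle
cycle 19: idle
cycle 20: idle
cycle 21: W2.I5

Answer: 22 cycles, utilization 15/22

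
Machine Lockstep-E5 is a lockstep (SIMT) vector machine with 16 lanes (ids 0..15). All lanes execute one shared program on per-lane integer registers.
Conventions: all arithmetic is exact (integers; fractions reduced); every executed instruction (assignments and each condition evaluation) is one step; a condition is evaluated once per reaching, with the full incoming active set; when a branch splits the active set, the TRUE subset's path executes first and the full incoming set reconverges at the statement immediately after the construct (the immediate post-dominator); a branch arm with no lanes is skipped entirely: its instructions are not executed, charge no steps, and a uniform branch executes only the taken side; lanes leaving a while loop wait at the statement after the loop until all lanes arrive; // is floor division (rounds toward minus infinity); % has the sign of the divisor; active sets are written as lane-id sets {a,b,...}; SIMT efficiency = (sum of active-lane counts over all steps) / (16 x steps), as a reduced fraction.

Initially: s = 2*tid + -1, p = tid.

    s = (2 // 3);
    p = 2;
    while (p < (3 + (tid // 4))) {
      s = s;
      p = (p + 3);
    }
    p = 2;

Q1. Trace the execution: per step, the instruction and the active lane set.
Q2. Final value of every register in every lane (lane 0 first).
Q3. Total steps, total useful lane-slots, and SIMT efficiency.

step 0: s <- (2 // 3)                {0,1,2,3,4,5,6,7,8,9,10,11,12,13,14,15}
step 1: p <- 2                       {0,1,2,3,4,5,6,7,8,9,10,11,12,13,14,15}
step 2: eval (p < (3 + (tid // 4)))  {0,1,2,3,4,5,6,7,8,9,10,11,12,13,14,15}
step 3: s <- s                       {0,1,2,3,4,5,6,7,8,9,10,11,12,13,14,15}
step 4: p <- (p + 3)                 {0,1,2,3,4,5,6,7,8,9,10,11,12,13,14,15}
step 5: eval (p < (3 + (tid // 4)))  {0,1,2,3,4,5,6,7,8,9,10,11,12,13,14,15}
step 6: s <- s                       {12,13,14,15}
step 7: p <- (p + 3)                 {12,13,14,15}
step 8: eval (p < (3 + (tid // 4)))  {12,13,14,15}
step 9: p <- 2                       {0,1,2,3,4,5,6,7,8,9,10,11,12,13,14,15}

Answer: 10 steps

s: 0,0,0,0,0,0,0,0,0,0,0,0,0,0,0,0
p: 2,2,2,2,2,2,2,2,2,2,2,2,2,2,2,2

steps = 10; useful = 124; efficiency = 124/160 = 31/40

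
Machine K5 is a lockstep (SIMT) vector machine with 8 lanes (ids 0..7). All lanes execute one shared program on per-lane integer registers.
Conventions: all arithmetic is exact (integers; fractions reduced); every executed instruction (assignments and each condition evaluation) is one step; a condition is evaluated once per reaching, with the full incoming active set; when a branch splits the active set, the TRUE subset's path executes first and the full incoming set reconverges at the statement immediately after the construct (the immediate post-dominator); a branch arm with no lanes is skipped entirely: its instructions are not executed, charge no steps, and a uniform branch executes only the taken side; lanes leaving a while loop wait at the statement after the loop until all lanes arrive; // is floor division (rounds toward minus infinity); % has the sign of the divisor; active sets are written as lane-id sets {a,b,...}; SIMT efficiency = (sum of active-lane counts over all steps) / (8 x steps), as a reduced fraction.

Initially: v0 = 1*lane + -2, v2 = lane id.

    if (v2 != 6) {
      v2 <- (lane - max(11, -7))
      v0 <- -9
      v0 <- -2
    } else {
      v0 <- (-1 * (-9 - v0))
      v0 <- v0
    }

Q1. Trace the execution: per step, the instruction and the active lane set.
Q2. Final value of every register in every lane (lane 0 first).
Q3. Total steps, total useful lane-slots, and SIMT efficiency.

step 0: eval (v2 != 6)               {0,1,2,3,4,5,6,7}
step 1: v2 <- (lane - max(11, -7))   {0,1,2,3,4,5,7}
step 2: v0 <- -9                     {0,1,2,3,4,5,7}
step 3: v0 <- -2                     {0,1,2,3,4,5,7}
step 4: v0 <- (-1 * (-9 - v0))       {6}
step 5: v0 <- v0                     {6}

Answer: 6 steps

v0: -2,-2,-2,-2,-2,-2,13,-2
v2: -11,-10,-9,-8,-7,-6,6,-4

steps = 6; useful = 31; efficiency = 31/48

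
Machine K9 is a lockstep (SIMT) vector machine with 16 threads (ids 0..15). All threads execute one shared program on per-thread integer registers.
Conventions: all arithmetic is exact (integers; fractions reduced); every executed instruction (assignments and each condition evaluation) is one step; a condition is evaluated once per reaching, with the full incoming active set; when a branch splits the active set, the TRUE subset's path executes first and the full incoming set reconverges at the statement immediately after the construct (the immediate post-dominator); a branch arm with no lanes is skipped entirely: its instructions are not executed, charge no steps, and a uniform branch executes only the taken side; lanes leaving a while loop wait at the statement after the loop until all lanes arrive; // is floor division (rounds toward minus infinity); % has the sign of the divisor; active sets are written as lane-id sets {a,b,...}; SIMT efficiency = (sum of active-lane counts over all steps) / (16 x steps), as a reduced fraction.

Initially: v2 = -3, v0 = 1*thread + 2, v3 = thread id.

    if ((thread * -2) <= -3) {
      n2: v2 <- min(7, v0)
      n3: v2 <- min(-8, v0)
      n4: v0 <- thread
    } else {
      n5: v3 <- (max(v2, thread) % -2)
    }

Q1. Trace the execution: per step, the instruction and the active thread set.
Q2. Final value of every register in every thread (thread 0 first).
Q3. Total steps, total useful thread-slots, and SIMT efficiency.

step 0: eval ((thread * -2) <= -3)   {0,1,2,3,4,5,6,7,8,9,10,11,12,13,14,15}
step 1: v2 <- min(7, v0)             {2,3,4,5,6,7,8,9,10,11,12,13,14,15}
step 2: v2 <- min(-8, v0)            {2,3,4,5,6,7,8,9,10,11,12,13,14,15}
step 3: v0 <- thread                 {2,3,4,5,6,7,8,9,10,11,12,13,14,15}
step 4: v3 <- (max(v2, thread) % -2) {0,1}

Answer: 5 steps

v2: -3,-3,-8,-8,-8,-8,-8,-8,-8,-8,-8,-8,-8,-8,-8,-8
v0: 2,3,2,3,4,5,6,7,8,9,10,11,12,13,14,15
v3: 0,-1,2,3,4,5,6,7,8,9,10,11,12,13,14,15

steps = 5; useful = 60; efficiency = 60/80 = 3/4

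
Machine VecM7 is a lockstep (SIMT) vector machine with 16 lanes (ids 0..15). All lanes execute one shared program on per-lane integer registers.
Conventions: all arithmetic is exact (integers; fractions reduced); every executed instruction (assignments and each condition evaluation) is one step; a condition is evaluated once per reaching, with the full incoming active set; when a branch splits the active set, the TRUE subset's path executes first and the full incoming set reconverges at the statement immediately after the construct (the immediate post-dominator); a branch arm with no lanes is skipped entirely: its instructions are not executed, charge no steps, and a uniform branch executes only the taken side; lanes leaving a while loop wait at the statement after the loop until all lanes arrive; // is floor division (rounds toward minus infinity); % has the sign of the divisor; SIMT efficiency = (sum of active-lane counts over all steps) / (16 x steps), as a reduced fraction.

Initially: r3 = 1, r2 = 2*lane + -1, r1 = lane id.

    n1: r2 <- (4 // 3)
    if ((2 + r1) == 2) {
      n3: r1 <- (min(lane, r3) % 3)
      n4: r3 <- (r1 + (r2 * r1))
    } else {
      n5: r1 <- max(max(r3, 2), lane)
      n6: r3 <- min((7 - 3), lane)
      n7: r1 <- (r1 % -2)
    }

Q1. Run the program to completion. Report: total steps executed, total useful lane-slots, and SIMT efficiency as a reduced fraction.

Answer: 7 steps, 79 useful, 79/112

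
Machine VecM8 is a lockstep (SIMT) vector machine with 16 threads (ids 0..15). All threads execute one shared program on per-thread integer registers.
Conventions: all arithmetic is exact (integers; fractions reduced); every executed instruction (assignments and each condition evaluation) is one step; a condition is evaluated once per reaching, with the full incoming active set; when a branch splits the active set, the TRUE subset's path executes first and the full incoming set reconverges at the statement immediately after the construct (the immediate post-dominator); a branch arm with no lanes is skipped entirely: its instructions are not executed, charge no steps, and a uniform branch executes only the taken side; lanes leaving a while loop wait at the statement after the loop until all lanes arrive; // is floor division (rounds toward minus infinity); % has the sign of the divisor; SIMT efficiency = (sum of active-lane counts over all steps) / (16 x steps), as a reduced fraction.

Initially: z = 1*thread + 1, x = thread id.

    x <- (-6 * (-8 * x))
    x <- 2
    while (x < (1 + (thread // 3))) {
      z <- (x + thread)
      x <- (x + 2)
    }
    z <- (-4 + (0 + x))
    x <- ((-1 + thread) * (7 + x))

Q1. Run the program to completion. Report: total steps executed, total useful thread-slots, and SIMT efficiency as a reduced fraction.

Answer: 11 steps, 122 useful, 61/88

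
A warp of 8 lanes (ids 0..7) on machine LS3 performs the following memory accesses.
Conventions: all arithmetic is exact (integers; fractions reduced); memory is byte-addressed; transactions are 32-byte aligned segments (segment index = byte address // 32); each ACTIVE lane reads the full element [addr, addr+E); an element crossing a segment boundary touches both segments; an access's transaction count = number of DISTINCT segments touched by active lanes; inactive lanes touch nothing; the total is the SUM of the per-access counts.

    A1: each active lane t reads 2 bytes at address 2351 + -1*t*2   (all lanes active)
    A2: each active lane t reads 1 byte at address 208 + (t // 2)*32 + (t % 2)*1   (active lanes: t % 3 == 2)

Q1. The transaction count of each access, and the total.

A1: 1 transaction
A2: 2 transactions

Answer: 1,2; total 3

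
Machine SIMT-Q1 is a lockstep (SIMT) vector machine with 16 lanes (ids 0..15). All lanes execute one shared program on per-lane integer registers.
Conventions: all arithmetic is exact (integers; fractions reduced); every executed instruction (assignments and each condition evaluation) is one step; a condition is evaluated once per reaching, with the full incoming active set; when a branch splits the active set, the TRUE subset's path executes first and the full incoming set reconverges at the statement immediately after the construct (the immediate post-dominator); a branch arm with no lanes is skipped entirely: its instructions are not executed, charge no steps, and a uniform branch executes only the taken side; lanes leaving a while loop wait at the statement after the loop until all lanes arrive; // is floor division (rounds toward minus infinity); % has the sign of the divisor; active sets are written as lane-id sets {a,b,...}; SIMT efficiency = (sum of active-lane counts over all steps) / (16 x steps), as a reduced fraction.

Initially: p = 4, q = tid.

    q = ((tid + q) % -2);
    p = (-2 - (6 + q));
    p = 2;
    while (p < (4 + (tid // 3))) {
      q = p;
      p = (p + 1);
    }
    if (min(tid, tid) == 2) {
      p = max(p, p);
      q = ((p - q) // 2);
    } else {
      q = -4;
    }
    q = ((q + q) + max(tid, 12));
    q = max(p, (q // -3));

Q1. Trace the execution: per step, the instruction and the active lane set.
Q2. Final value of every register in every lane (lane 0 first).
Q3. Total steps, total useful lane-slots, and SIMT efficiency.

step 0: q <- ((tid + q) % -2)        {0,1,2,3,4,5,6,7,8,9,10,11,12,13,14,15}
step 1: p <- (-2 - (6 + q))          {0,1,2,3,4,5,6,7,8,9,10,11,12,13,14,15}
step 2: p <- 2                       {0,1,2,3,4,5,6,7,8,9,10,11,12,13,14,15}
step 3: eval (p < (4 + (tid // 3)))  {0,1,2,3,4,5,6,7,8,9,10,11,12,13,14,15}
step 4: q <- p                       {0,1,2,3,4,5,6,7,8,9,10,11,12,13,14,15}
step 5: p <- (p + 1)                 {0,1,2,3,4,5,6,7,8,9,10,11,12,13,14,15}
step 6: eval (p < (4 + (tid // 3)))  {0,1,2,3,4,5,6,7,8,9,10,11,12,13,14,15}
step 7: q <- p                       {0,1,2,3,4,5,6,7,8,9,10,11,12,13,14,15}
step 8: p <- (p + 1)                 {0,1,2,3,4,5,6,7,8,9,10,11,12,13,14,15}
step 9: eval (p < (4 + (tid // 3)))  {0,1,2,3,4,5,6,7,8,9,10,11,12,13,14,15}
step 10: q <- p                       {3,4,5,6,7,8,9,10,11,12,13,14,15}
step 11: p <- (p + 1)                 {3,4,5,6,7,8,9,10,11,12,13,14,15}
step 12: eval (p < (4 + (tid // 3)))  {3,4,5,6,7,8,9,10,11,12,13,14,15}
step 13: q <- p                       {6,7,8,9,10,11,12,13,14,15}
step 14: p <- (p + 1)                 {6,7,8,9,10,11,12,13,14,15}
step 15: eval (p < (4 + (tid // 3)))  {6,7,8,9,10,11,12,13,14,15}
step 16: q <- p                       {9,10,11,12,13,14,15}
step 17: p <- (p + 1)                 {9,10,11,12,13,14,15}
step 18: eval (p < (4 + (tid // 3)))  {9,10,11,12,13,14,15}
step 19: q <- p                       {12,13,14,15}
step 20: p <- (p + 1)                 {12,13,14,15}
step 21: eval (p < (4 + (tid // 3)))  {12,13,14,15}
step 22: q <- p                       {15}
step 23: p <- (p + 1)                 {15}
step 24: eval (p < (4 + (tid // 3)))  {15}
step 25: eval (min(tid, tid) == 2)    {0,1,2,3,4,5,6,7,8,9,10,11,12,13,14,15}
step 26: p <- max(p, p)               {2}
step 27: q <- ((p - q) // 2)          {2}
step 28: q <- -4                      {0,1,3,4,5,6,7,8,9,10,11,12,13,14,15}
step 29: q <- ((q + q) + max(tid, 12)) {0,1,2,3,4,5,6,7,8,9,10,11,12,13,14,15}
step 30: q <- max(p, (q // -3))       {0,1,2,3,4,5,6,7,8,9,10,11,12,13,14,15}

Answer: 31 steps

p: 4,4,4,5,5,5,6,6,6,7,7,7,8,8,8,9
q: 4,4,4,5,5,5,6,6,6,7,7,7,8,8,8,9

steps = 31; useful = 330; efficiency = 330/496 = 165/248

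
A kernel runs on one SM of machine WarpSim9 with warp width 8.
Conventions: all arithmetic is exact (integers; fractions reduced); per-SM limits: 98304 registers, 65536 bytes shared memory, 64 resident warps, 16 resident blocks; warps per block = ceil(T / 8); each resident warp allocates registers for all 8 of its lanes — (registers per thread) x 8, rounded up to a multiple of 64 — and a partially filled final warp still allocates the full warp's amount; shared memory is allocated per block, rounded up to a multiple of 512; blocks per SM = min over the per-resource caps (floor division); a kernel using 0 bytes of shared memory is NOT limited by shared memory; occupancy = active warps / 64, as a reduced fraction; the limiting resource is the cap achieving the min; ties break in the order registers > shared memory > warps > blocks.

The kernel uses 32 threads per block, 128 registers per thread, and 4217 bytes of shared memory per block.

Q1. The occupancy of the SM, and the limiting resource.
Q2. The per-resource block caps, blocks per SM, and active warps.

Answer: occupancy 7/8, limited by shared memory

registers: 24 blocks
shared memory: 14 blocks
warps: 16 blocks
blocks: 16 blocks

Answer: 14 blocks, 56 active warps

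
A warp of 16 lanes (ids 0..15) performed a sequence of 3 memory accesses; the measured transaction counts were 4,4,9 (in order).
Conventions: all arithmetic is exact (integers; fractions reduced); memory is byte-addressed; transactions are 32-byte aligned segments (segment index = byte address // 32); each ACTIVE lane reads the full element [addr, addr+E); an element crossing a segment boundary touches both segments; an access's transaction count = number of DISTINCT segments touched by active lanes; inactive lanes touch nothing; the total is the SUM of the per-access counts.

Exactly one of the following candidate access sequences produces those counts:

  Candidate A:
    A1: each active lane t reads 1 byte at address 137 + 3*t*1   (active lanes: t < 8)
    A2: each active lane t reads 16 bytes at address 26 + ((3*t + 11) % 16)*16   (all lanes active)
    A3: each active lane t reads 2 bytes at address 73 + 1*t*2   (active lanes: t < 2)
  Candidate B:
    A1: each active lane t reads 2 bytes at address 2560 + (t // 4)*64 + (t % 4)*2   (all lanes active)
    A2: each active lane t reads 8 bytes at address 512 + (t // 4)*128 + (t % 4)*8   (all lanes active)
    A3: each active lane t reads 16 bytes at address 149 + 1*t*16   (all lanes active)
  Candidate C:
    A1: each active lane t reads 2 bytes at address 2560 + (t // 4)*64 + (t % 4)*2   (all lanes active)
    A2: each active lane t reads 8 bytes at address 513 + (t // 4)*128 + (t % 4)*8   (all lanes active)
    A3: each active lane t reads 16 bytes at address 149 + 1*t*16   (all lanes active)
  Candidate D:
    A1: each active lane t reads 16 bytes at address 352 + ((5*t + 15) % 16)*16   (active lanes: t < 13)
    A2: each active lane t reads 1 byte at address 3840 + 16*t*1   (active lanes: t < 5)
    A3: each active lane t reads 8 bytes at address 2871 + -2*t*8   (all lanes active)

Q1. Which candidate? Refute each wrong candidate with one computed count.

A: A1 gives 1 transaction, not 4
C: A2 gives 8 transactions, not 4
D: A1 gives 8 transactions, not 4
B: all counts match (4,4,9)

Answer: B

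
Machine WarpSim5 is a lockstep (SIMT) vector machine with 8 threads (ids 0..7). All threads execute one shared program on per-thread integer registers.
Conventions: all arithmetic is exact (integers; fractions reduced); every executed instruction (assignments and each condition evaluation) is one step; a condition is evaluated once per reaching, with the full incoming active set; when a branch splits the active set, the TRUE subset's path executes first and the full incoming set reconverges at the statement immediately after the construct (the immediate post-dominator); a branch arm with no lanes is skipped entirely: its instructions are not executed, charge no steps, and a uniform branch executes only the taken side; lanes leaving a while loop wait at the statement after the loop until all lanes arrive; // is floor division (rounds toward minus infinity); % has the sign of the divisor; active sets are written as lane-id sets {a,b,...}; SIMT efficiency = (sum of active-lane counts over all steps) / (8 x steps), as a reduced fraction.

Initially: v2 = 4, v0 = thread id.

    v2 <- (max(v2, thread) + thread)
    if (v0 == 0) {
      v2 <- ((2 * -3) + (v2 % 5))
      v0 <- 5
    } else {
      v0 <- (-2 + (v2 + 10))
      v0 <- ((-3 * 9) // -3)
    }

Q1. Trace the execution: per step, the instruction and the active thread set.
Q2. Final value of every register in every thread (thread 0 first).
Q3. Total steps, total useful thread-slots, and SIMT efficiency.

step 0: v2 <- (max(v2, thread) + thread) {0,1,2,3,4,5,6,7}
step 1: eval (v0 == 0)               {0,1,2,3,4,5,6,7}
step 2: v2 <- ((2 * -3) + (v2 % 5))  {0}
step 3: v0 <- 5                      {0}
step 4: v0 <- (-2 + (v2 + 10))       {1,2,3,4,5,6,7}
step 5: v0 <- ((-3 * 9) // -3)       {1,2,3,4,5,6,7}

Answer: 6 steps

v2: -2,5,6,7,8,10,12,14
v0: 5,9,9,9,9,9,9,9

steps = 6; useful = 32; efficiency = 32/48 = 2/3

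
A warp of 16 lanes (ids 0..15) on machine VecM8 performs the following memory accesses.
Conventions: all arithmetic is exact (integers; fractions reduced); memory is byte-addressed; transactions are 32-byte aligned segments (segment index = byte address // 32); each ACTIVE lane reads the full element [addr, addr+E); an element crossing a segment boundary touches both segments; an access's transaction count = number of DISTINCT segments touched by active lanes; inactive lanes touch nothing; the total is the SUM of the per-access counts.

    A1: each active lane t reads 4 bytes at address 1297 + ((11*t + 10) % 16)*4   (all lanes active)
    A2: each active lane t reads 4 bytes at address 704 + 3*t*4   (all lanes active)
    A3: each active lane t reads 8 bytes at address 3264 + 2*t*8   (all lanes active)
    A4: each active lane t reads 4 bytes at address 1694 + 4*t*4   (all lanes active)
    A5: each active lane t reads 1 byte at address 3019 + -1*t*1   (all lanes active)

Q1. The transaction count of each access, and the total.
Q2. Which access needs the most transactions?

A1: 3 transactions
A2: 6 transactions
A3: 8 transactions
A4: 9 transactions
A5: 2 transactions

Answer: 3,6,8,9,2; total 28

Answer: A4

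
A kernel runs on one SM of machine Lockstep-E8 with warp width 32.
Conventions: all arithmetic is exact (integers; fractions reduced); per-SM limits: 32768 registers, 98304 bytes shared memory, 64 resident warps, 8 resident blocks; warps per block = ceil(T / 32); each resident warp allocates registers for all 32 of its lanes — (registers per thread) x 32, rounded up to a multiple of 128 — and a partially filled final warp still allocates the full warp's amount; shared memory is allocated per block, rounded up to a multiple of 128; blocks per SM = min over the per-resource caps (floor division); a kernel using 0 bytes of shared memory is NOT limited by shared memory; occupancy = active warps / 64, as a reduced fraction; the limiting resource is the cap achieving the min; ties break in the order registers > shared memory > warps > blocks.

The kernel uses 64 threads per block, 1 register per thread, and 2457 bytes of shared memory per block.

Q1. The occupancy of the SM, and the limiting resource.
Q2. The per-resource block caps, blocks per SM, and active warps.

Answer: occupancy 1/4, limited by blocks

registers: 128 blocks
shared memory: 38 blocks
warps: 32 blocks
blocks: 8 blocks

Answer: 8 blocks, 16 active warps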